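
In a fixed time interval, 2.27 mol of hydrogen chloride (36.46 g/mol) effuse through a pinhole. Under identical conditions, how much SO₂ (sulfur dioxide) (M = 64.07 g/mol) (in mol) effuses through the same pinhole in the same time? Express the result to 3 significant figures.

1.71 mol

Using Graham's law: rate_SO₂/rate_HCl = √(M_HCl/M_SO₂) = √(36.46/64.07) = √0.5691 = 0.7544.
So the amount for SO₂ is 2.27 × 0.7544 = 1.71 mol.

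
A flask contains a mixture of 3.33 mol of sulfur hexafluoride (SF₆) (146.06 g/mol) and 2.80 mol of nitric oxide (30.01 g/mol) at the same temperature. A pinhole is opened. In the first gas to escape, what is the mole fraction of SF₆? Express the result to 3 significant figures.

0.350

Effusion rate of each component ∝ n_i/√M_i (partial pressure × 1/√M).
Mole fraction of SF₆ in the effusate = (n_SF₆/√M_SF₆) / (n_SF₆/√M_SF₆ + n_NO/√M_NO)
= (3.33/√146.06) / (3.33/√146.06 + 2.80/√30.01) = 0.2755/(0.2755 + 0.5111) = 0.350.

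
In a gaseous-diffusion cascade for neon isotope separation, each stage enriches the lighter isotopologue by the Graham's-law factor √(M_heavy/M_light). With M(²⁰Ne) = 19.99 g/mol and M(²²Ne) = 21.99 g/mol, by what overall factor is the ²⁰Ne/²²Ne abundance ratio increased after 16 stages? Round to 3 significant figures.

After 16 stages the ratio has grown by (√(21.99/19.99))^16 = (21.99/19.99)^(16/2).
= 1.10005^8 = 2.14.

2.14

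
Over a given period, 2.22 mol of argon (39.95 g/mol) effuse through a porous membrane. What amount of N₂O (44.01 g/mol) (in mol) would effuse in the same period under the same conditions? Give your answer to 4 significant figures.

Graham's law gives rate_N₂O/rate_Ar = √(M_Ar/M_N₂O) = √(39.95/44.01) = √0.9077 = 0.9528.
So the amount for N₂O is 2.22 × 0.9528 = 2.115 mol.

2.115 mol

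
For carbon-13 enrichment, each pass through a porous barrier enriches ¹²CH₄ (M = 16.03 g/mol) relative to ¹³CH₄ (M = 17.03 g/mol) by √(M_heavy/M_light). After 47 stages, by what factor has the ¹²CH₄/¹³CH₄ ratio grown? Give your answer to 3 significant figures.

4.15

Overall factor = α^47 with α = √(17.03/16.03), i.e. (17.03/16.03)^(47/2).
= 1.06238^(47/2) = 4.15.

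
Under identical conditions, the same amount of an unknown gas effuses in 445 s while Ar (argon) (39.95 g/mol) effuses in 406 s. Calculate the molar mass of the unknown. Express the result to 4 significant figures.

47.99 g/mol

Graham's law gives t_X/t_Ar = √(M_X/M_Ar).
445/406 = 1.096 = √(M_X/39.95)
M_X = 39.95 × 1.096² = 39.95 × 1.201 = 47.99 g/mol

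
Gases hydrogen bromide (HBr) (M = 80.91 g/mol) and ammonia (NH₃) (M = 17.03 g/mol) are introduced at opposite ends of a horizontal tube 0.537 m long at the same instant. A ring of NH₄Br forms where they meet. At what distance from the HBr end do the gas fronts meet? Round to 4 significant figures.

0.1689 m

In equal time, each gas travels a distance ∝ its rate ∝ 1/√M, so d_HBr/d_NH₃ = √(M_NH₃/M_HBr) = √(17.03/80.91) = 0.4588.
With d_HBr + d_NH₃ = 0.537 m, d_NH₃ = 0.537/(1 + 0.4588) = 0.3681 m.
d_HBr = 0.537 − 0.3681 = 0.1689 m.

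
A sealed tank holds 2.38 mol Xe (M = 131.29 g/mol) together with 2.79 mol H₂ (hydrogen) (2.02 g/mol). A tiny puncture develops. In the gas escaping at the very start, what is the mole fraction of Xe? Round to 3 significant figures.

0.0957

The effusion rate of species i is ∝ p_i/√M_i ∝ n_i/√M_i.
So x_Xe in the escaping gas = (n_Xe/√M_Xe) / Σ(n_i/√M_i)
= (2.38/√131.29) / (2.38/√131.29 + 2.79/√2.02) = 0.2077/(0.2077 + 1.963) = 0.0957.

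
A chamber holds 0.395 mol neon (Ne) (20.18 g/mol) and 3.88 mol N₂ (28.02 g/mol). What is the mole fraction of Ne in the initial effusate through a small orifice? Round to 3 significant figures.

Effusion rate of each component ∝ n_i/√M_i (partial pressure × 1/√M).
So x_Ne in the escaping gas = (n_Ne/√M_Ne) / Σ(n_i/√M_i)
= (0.395/√20.18) / (0.395/√20.18 + 3.88/√28.02) = 0.08793/(0.08793 + 0.7330) = 0.107.

0.107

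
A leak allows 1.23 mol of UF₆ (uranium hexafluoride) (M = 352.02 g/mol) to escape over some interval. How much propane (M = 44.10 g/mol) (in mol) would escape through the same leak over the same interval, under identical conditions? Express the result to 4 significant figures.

3.475 mol

By Graham's law, rate_C₃H₈/rate_UF₆ = √(M_UF₆/M_C₃H₈) = √(352.02/44.10) = √7.982 = 2.825.
So the amount for C₃H₈ is 1.23 × 2.825 = 3.475 mol.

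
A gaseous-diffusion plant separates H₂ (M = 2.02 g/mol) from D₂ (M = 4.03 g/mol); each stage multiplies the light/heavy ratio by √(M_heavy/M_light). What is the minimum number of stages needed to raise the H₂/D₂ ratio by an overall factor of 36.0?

11

Per stage α = (4.03/2.02)^(1/2) = 1.99505^0.5, giving ln α = 0.3453.
Need α^N ≥ 36.0 ⇒ N ≥ ln(36.0) / ln α = 3.584 / 0.3453 = 10.38.
So at least 11 stages are needed.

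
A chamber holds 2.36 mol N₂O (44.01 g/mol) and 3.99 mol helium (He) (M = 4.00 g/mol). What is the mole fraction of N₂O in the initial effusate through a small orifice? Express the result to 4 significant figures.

0.1513

Each component's effusion rate ∝ (its partial pressure)·(1/√M) ∝ n_i/√M_i.
Mole fraction of N₂O in the effusate = (n_N₂O/√M_N₂O) / (n_N₂O/√M_N₂O + n_He/√M_He)
= (2.36/√44.01) / (2.36/√44.01 + 3.99/√4.00) = 0.3557/(0.3557 + 1.995) = 0.1513.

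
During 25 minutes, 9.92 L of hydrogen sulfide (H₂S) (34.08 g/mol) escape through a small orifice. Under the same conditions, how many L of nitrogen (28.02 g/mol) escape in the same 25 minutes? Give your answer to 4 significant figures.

10.94 L

By Graham's law, rate_N₂/rate_H₂S = √(M_H₂S/M_N₂) = √(34.08/28.02) = √1.216 = 1.103.
So the volume for N₂ is 9.92 × 1.103 = 10.94 L.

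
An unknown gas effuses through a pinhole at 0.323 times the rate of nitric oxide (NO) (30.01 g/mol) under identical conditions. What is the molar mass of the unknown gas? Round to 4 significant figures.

287.6 g/mol

Using Graham's law: rate_X/rate_NO = √(M_NO/M_X).
0.323 = √(30.01/M_X)
M_X = 30.01 / 0.323² = 30.01 / 0.1043 = 287.6 g/mol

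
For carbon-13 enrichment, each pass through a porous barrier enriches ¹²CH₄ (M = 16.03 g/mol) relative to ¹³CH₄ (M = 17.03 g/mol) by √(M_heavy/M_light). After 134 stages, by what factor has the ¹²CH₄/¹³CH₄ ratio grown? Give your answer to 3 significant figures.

57.7

After 134 stages the ratio has grown by (√(17.03/16.03))^134 = (17.03/16.03)^(134/2).
= 1.06238^67 = 57.7.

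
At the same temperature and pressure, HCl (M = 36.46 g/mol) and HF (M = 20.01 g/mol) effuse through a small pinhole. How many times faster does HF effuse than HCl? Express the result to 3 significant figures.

1.35

Using Graham's law: rate_HF/rate_HCl = √(M_HCl/M_HF) = √(36.46/20.01) = √1.822 = 1.35.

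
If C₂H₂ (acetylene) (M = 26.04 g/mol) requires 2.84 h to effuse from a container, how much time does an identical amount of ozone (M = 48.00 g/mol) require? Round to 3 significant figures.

From Graham's law, t_O₃/t_C₂H₂ = √(M_O₃/M_C₂H₂) = √(48.00/26.04) = √1.843 = 1.358.
So the time for O₃ is 2.84 × 1.358 = 3.86 h.

3.86 h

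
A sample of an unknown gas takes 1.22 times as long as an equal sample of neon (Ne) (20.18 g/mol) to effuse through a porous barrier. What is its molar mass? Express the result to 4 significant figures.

30.04 g/mol

Using Graham's law: t_X/t_Ne = √(M_X/M_Ne).
1.22 = √(M_X/20.18)
M_X = 20.18 × 1.22² = 20.18 × 1.488 = 30.04 g/mol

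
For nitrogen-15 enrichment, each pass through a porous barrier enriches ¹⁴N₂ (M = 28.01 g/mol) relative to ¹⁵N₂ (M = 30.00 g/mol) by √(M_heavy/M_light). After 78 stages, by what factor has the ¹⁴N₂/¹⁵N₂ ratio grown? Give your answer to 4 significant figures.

Each stage multiplies the ratio by α = √(30.00/28.01), so after 78 stages the overall factor is α^78 = (30.00/28.01)^(78/2).
= 1.07105^39 = 14.54.

14.54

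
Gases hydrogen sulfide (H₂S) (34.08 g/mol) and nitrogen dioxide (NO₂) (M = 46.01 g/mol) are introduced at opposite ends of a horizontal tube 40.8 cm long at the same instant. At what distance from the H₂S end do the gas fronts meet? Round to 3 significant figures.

Graham's law gives d_H₂S/d_NO₂ = rate_H₂S/rate_NO₂ = √(M_NO₂/M_H₂S) = √(46.01/34.08) = 1.162.
With d_H₂S + d_NO₂ = 40.8 cm, d_NO₂ = 40.8/(1 + 1.162) = 18.87 cm.
d_H₂S = 40.8 − 18.87 = 21.9 cm.

21.9 cm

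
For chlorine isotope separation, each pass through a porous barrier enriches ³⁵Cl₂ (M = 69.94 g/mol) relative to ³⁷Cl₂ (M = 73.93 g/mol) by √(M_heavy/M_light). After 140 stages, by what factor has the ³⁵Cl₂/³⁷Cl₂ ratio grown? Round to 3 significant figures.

Each stage multiplies the ratio by α = √(73.93/69.94), so after 140 stages the overall factor is α^140 = (73.93/69.94)^(140/2).
= 1.05705^70 = 48.6.

48.6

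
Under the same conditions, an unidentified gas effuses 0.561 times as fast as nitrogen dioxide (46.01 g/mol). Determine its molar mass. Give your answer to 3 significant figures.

From Graham's law, rate_X/rate_NO₂ = √(M_NO₂/M_X).
0.561 = √(46.01/M_X)
M_X = 46.01 / 0.561² = 46.01 / 0.3147 = 146 g/mol

146 g/mol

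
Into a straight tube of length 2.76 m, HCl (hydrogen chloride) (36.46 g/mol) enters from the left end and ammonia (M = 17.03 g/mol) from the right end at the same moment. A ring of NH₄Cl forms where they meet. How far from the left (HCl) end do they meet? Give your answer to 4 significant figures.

The fronts meet when d_HCl + d_NH₃ = L with d_HCl/d_NH₃ = √(M_NH₃/M_HCl) (Graham's law). Here √(M_NH₃/M_HCl) = √(17.03/36.46) = 0.6834.
With d_HCl + d_NH₃ = 2.76 m, d_NH₃ = 2.76/(1 + 0.6834) = 1.640 m.
d_HCl = 2.76 − 1.640 = 1.120 m.

1.120 m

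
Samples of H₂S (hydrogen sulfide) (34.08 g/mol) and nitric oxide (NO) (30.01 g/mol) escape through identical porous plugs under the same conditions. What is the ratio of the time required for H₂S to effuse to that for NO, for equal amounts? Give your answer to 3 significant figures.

By Graham's law, t_H₂S/t_NO = √(M_H₂S/M_NO) = √(34.08/30.01) = √1.136 = 1.07.

1.07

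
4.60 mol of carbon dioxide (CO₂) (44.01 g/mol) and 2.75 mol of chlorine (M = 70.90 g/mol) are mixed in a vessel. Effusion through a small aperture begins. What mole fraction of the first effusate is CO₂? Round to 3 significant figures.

Effusion rate of each component ∝ n_i/√M_i (partial pressure × 1/√M).
Mole fraction of CO₂ in the effusate = (n_CO₂/√M_CO₂) / (n_CO₂/√M_CO₂ + n_Cl₂/√M_Cl₂)
= (4.60/√44.01) / (4.60/√44.01 + 2.75/√70.90) = 0.6934/(0.6934 + 0.3266) = 0.680.

0.680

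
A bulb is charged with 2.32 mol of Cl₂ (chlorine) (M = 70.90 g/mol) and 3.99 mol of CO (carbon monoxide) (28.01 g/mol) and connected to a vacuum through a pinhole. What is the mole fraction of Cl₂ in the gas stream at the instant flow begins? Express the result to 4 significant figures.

0.2676

Each component's effusion rate ∝ (its partial pressure)·(1/√M) ∝ n_i/√M_i.
So x_Cl₂ in the escaping gas = (n_Cl₂/√M_Cl₂) / Σ(n_i/√M_i)
= (2.32/√70.90) / (2.32/√70.90 + 3.99/√28.01) = 0.2755/(0.2755 + 0.7539) = 0.2676.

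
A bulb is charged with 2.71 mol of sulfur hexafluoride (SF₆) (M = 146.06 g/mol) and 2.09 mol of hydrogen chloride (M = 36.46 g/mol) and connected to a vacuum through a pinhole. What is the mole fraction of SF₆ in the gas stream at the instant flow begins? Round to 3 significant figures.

0.393

Rate_i ∝ x_i/√M_i (Graham's law weighted by mole fraction), so the effusate composition follows n_i/√M_i.
Mole fraction of SF₆ in the effusate = (n_SF₆/√M_SF₆) / (n_SF₆/√M_SF₆ + n_HCl/√M_HCl)
= (2.71/√146.06) / (2.71/√146.06 + 2.09/√36.46) = 0.2242/(0.2242 + 0.3461) = 0.393.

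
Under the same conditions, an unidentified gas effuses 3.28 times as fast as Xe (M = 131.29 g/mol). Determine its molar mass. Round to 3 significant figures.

12.2 g/mol

Graham's law gives rate_X/rate_Xe = √(M_Xe/M_X).
3.28 = √(131.29/M_X)
M_X = 131.29 / 3.28² = 131.29 / 10.76 = 12.2 g/mol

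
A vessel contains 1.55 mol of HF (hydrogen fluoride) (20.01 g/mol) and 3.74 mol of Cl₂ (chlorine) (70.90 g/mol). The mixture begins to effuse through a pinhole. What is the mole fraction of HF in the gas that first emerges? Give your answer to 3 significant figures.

Rate_i ∝ x_i/√M_i (Graham's law weighted by mole fraction), so the effusate composition follows n_i/√M_i.
Mole fraction of HF in the effusate = (n_HF/√M_HF) / (n_HF/√M_HF + n_Cl₂/√M_Cl₂)
= (1.55/√20.01) / (1.55/√20.01 + 3.74/√70.90) = 0.3465/(0.3465 + 0.4442) = 0.438.

0.438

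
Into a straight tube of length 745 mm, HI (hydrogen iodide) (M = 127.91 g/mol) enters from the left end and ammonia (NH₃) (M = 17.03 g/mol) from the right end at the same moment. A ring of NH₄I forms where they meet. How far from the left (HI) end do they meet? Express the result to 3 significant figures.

The fronts meet when d_HI + d_NH₃ = L with d_HI/d_NH₃ = √(M_NH₃/M_HI) (Graham's law). Here √(M_NH₃/M_HI) = √(17.03/127.91) = 0.3649.
With d_HI + d_NH₃ = 745 mm, d_NH₃ = 745/(1 + 0.3649) = 545.8 mm.
d_HI = 745 − 545.8 = 199 mm.

199 mm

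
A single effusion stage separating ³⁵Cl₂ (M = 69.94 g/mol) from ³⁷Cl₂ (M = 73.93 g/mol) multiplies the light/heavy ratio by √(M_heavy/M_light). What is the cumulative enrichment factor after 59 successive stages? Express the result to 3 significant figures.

5.14

Overall factor = α^59 with α = √(73.93/69.94), i.e. (73.93/69.94)^(59/2).
= 1.05705^(59/2) = 5.14.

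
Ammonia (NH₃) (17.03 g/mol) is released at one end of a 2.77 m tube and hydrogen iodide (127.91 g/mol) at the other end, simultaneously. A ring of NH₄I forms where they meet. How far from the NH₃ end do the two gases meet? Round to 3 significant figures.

In equal time, each gas travels a distance ∝ its rate ∝ 1/√M, so d_NH₃/d_HI = √(M_HI/M_NH₃) = √(127.91/17.03) = 2.741.
With d_NH₃ + d_HI = 2.77 m, d_HI = 2.77/(1 + 2.741) = 0.7405 m.
d_NH₃ = 2.77 − 0.7405 = 2.03 m.

2.03 m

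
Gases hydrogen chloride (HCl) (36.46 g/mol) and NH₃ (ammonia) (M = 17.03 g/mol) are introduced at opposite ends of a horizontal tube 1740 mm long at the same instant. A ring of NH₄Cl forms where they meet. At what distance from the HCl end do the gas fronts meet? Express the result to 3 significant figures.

706 mm

Graham's law gives d_HCl/d_NH₃ = rate_HCl/rate_NH₃ = √(M_NH₃/M_HCl) = √(17.03/36.46) = 0.6834.
With d_HCl + d_NH₃ = 1740 mm, d_NH₃ = 1740/(1 + 0.6834) = 1034 mm.
d_HCl = 1740 − 1034 = 706 mm.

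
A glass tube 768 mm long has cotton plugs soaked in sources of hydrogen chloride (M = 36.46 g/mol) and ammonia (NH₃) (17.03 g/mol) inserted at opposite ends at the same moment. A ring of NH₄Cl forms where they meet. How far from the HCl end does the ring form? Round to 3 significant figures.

In equal time, each gas travels a distance ∝ its rate ∝ 1/√M, so d_HCl/d_NH₃ = √(M_NH₃/M_HCl) = √(17.03/36.46) = 0.6834.
With d_HCl + d_NH₃ = 768 mm, d_NH₃ = 768/(1 + 0.6834) = 456.2 mm.
d_HCl = 768 − 456.2 = 312 mm.

312 mm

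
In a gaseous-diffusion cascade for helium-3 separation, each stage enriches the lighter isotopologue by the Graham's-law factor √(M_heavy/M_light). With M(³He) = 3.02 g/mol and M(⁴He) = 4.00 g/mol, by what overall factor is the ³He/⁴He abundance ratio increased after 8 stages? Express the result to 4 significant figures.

3.078

The single-stage factor is √(M_heavy/M_light), so 8 stages give [√(4.00/3.02)]^8 = (4.00/3.02)^(8/2).
= 1.32450^4 = 3.078.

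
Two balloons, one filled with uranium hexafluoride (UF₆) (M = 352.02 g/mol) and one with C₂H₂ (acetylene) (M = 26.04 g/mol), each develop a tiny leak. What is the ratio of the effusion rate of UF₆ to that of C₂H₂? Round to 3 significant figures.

Graham's law gives rate_UF₆/rate_C₂H₂ = √(M_C₂H₂/M_UF₆) = √(26.04/352.02) = √0.07397 = 0.272.

0.272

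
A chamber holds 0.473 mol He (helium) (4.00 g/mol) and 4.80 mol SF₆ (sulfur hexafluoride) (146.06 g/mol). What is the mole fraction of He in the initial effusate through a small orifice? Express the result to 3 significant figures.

Rate_i ∝ x_i/√M_i (Graham's law weighted by mole fraction), so the effusate composition follows n_i/√M_i.
So x_He in the escaping gas = (n_He/√M_He) / Σ(n_i/√M_i)
= (0.473/√4.00) / (0.473/√4.00 + 4.80/√146.06) = 0.2365/(0.2365 + 0.3972) = 0.373.

0.373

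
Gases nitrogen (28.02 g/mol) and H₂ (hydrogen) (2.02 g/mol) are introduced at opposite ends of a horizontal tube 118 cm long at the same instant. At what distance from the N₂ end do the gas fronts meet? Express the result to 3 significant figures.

Distances travelled in equal time are proportional to diffusion rates, so d_N₂/d_H₂ = √(M_H₂/M_N₂) = √(2.02/28.02) = 0.2685.
With d_N₂ + d_H₂ = 118 cm, d_H₂ = 118/(1 + 0.2685) = 93.02 cm.
d_N₂ = 118 − 93.02 = 25.0 cm.

25.0 cm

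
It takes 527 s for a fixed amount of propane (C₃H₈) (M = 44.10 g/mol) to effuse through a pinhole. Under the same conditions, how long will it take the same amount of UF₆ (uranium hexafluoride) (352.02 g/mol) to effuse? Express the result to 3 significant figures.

1490 s

Using Graham's law: t_UF₆/t_C₃H₈ = √(M_UF₆/M_C₃H₈) = √(352.02/44.10) = √7.982 = 2.825.
So the time for UF₆ is 527 × 2.825 = 1490 s.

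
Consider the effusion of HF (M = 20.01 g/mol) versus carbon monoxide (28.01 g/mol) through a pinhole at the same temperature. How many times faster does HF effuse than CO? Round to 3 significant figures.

1.18

Since effusion rate ∝ 1/√M, rate_HF/rate_CO = √(M_CO/M_HF) = √(28.01/20.01) = √1.400 = 1.18.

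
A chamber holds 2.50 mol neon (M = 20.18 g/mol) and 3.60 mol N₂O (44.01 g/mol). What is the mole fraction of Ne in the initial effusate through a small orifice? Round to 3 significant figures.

Rate_i ∝ x_i/√M_i (Graham's law weighted by mole fraction), so the effusate composition follows n_i/√M_i.
x_Ne(eff) = (n_Ne/√M_Ne) / (n_Ne/√M_Ne + n_N₂O/√M_N₂O)
= (2.50/√20.18) / (2.50/√20.18 + 3.60/√44.01) = 0.5565/(0.5565 + 0.5427) = 0.506.

0.506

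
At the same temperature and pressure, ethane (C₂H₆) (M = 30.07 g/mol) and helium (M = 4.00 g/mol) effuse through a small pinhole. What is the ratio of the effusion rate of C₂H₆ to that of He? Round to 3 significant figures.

0.365

Using Graham's law: rate_C₂H₆/rate_He = √(M_He/M_C₂H₆) = √(4.00/30.07) = √0.1330 = 0.365.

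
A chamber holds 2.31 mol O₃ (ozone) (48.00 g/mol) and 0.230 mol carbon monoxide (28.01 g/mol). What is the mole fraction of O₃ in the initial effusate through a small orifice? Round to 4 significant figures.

Rate_i ∝ x_i/√M_i (Graham's law weighted by mole fraction), so the effusate composition follows n_i/√M_i.
So x_O₃ in the escaping gas = (n_O₃/√M_O₃) / Σ(n_i/√M_i)
= (2.31/√48.00) / (2.31/√48.00 + 0.230/√28.01) = 0.3334/(0.3334 + 0.04346) = 0.8847.

0.8847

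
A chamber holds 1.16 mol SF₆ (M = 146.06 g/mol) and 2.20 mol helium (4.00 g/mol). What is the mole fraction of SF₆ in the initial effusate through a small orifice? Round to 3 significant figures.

0.0803

Rate_i ∝ x_i/√M_i (Graham's law weighted by mole fraction), so the effusate composition follows n_i/√M_i.
x_SF₆(eff) = (n_SF₆/√M_SF₆) / (n_SF₆/√M_SF₆ + n_He/√M_He)
= (1.16/√146.06) / (1.16/√146.06 + 2.20/√4.00) = 0.09598/(0.09598 + 1.100) = 0.0803.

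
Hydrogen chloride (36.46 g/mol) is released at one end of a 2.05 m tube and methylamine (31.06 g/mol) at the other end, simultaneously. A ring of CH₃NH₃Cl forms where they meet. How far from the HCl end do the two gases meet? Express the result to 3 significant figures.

0.984 m

The fronts meet when d_HCl + d_CH₃NH₂ = L with d_HCl/d_CH₃NH₂ = √(M_CH₃NH₂/M_HCl) (Graham's law). Here √(M_CH₃NH₂/M_HCl) = √(31.06/36.46) = 0.9230.
With d_HCl + d_CH₃NH₂ = 2.05 m, d_CH₃NH₂ = 2.05/(1 + 0.9230) = 1.066 m.
d_HCl = 2.05 − 1.066 = 0.984 m.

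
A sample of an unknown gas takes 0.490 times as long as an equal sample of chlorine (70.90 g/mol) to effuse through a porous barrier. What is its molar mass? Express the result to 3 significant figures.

From Graham's law, t_X/t_Cl₂ = √(M_X/M_Cl₂).
0.490 = √(M_X/70.90)
M_X = 70.90 × 0.490² = 70.90 × 0.2401 = 17.0 g/mol

17.0 g/mol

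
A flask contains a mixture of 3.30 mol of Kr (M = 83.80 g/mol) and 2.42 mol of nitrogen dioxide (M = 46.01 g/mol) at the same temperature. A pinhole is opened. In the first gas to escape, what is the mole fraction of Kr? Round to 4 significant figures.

0.5026

The effusion rate of species i is ∝ p_i/√M_i ∝ n_i/√M_i.
So x_Kr in the escaping gas = (n_Kr/√M_Kr) / Σ(n_i/√M_i)
= (3.30/√83.80) / (3.30/√83.80 + 2.42/√46.01) = 0.3605/(0.3605 + 0.3568) = 0.5026.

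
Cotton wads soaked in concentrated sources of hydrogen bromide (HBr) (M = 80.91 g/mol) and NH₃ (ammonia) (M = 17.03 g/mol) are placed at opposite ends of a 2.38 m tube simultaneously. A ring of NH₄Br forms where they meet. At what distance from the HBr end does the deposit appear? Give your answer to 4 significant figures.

Graham's law gives d_HBr/d_NH₃ = rate_HBr/rate_NH₃ = √(M_NH₃/M_HBr) = √(17.03/80.91) = 0.4588.
With d_HBr + d_NH₃ = 2.38 m, d_NH₃ = 2.38/(1 + 0.4588) = 1.631 m.
d_HBr = 2.38 − 1.631 = 0.7485 m.

0.7485 m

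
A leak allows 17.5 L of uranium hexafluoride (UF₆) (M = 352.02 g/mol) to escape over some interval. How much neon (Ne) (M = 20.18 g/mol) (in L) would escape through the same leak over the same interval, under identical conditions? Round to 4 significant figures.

73.09 L

Graham's law gives rate_Ne/rate_UF₆ = √(M_UF₆/M_Ne) = √(352.02/20.18) = √17.44 = 4.177.
So the volume for Ne is 17.5 × 4.177 = 73.09 L.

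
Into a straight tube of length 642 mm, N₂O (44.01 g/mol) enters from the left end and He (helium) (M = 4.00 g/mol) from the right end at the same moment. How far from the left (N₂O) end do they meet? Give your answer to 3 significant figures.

149 mm

Graham's law gives d_N₂O/d_He = rate_N₂O/rate_He = √(M_He/M_N₂O) = √(4.00/44.01) = 0.3015.
With d_N₂O + d_He = 642 mm, d_He = 642/(1 + 0.3015) = 493.3 mm.
d_N₂O = 642 − 493.3 = 149 mm.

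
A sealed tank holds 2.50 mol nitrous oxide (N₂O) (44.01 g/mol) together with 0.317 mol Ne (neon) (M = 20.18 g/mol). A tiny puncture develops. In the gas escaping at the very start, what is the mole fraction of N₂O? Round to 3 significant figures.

Rate_i ∝ x_i/√M_i (Graham's law weighted by mole fraction), so the effusate composition follows n_i/√M_i.
So x_N₂O in the escaping gas = (n_N₂O/√M_N₂O) / Σ(n_i/√M_i)
= (2.50/√44.01) / (2.50/√44.01 + 0.317/√20.18) = 0.3768/(0.3768 + 0.07057) = 0.842.

0.842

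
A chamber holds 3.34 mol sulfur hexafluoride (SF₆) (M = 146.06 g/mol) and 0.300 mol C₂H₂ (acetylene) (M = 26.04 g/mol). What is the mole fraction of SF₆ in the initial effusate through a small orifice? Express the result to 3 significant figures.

0.825

Rate_i ∝ x_i/√M_i (Graham's law weighted by mole fraction), so the effusate composition follows n_i/√M_i.
x_SF₆(eff) = (n_SF₆/√M_SF₆) / (n_SF₆/√M_SF₆ + n_C₂H₂/√M_C₂H₂)
= (3.34/√146.06) / (3.34/√146.06 + 0.300/√26.04) = 0.2764/(0.2764 + 0.05879) = 0.825.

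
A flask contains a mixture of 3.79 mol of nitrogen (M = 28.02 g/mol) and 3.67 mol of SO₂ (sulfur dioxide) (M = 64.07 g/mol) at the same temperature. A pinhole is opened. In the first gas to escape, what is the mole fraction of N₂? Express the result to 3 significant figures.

0.610

Effusion rate of each component ∝ n_i/√M_i (partial pressure × 1/√M).
So x_N₂ in the escaping gas = (n_N₂/√M_N₂) / Σ(n_i/√M_i)
= (3.79/√28.02) / (3.79/√28.02 + 3.67/√64.07) = 0.7160/(0.7160 + 0.4585) = 0.610.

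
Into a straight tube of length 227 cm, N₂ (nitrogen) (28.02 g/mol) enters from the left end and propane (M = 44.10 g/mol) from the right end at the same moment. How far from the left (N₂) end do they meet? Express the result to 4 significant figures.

Distances travelled in equal time are proportional to diffusion rates, so d_N₂/d_C₃H₈ = √(M_C₃H₈/M_N₂) = √(44.10/28.02) = 1.255.
With d_N₂ + d_C₃H₈ = 227 cm, d_C₃H₈ = 227/(1 + 1.255) = 100.7 cm.
d_N₂ = 227 − 100.7 = 126.3 cm.

126.3 cm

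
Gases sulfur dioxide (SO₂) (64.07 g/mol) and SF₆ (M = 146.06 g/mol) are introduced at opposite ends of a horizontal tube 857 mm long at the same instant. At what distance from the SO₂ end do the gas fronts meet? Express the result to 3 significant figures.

Graham's law gives d_SO₂/d_SF₆ = rate_SO₂/rate_SF₆ = √(M_SF₆/M_SO₂) = √(146.06/64.07) = 1.510.
With d_SO₂ + d_SF₆ = 857 mm, d_SF₆ = 857/(1 + 1.510) = 341.5 mm.
d_SO₂ = 857 − 341.5 = 516 mm.

516 mm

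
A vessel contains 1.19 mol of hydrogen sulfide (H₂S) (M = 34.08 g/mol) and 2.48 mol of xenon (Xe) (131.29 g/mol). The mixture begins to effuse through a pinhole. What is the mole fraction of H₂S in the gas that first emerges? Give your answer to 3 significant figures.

Each component's effusion rate ∝ (its partial pressure)·(1/√M) ∝ n_i/√M_i.
x_H₂S(eff) = (n_H₂S/√M_H₂S) / (n_H₂S/√M_H₂S + n_Xe/√M_Xe)
= (1.19/√34.08) / (1.19/√34.08 + 2.48/√131.29) = 0.2038/(0.2038 + 0.2164) = 0.485.

0.485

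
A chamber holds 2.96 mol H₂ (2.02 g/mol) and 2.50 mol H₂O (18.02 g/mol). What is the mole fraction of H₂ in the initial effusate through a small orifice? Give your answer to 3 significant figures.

0.780

Rate_i ∝ x_i/√M_i (Graham's law weighted by mole fraction), so the effusate composition follows n_i/√M_i.
x_H₂(eff) = (n_H₂/√M_H₂) / (n_H₂/√M_H₂ + n_H₂O/√M_H₂O)
= (2.96/√2.02) / (2.96/√2.02 + 2.50/√18.02) = 2.083/(2.083 + 0.5889) = 0.780.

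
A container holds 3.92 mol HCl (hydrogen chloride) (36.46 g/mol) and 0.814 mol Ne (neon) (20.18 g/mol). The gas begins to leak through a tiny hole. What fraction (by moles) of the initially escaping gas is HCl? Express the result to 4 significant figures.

Effusion rate of each component ∝ n_i/√M_i (partial pressure × 1/√M).
x_HCl(eff) = (n_HCl/√M_HCl) / (n_HCl/√M_HCl + n_Ne/√M_Ne)
= (3.92/√36.46) / (3.92/√36.46 + 0.814/√20.18) = 0.6492/(0.6492 + 0.1812) = 0.7818.

0.7818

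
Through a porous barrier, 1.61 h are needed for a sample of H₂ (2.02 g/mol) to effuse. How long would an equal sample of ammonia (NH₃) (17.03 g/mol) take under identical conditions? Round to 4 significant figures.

Since effusion rate ∝ 1/√M, t_NH₃/t_H₂ = √(M_NH₃/M_H₂) = √(17.03/2.02) = √8.431 = 2.904.
So the time for NH₃ is 1.61 × 2.904 = 4.675 h.

4.675 h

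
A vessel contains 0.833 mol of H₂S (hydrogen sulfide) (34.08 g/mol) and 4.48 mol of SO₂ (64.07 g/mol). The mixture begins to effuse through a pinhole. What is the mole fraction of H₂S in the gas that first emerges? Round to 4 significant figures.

The effusion rate of species i is ∝ p_i/√M_i ∝ n_i/√M_i.
Mole fraction of H₂S in the effusate = (n_H₂S/√M_H₂S) / (n_H₂S/√M_H₂S + n_SO₂/√M_SO₂)
= (0.833/√34.08) / (0.833/√34.08 + 4.48/√64.07) = 0.1427/(0.1427 + 0.5597) = 0.2032.

0.2032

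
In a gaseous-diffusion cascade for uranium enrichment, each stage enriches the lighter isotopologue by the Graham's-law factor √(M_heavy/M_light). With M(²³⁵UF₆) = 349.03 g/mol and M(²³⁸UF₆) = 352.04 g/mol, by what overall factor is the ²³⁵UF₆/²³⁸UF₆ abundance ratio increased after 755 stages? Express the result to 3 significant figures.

After 755 stages the ratio has grown by (√(352.04/349.03))^755 = (352.04/349.03)^(755/2).
= 1.00862^(755/2) = 25.6.

25.6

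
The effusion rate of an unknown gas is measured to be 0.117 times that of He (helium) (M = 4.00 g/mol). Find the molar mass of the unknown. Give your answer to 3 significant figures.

By Graham's law, rate_X/rate_He = √(M_He/M_X).
0.117 = √(4.00/M_X)
M_X = 4.00 / 0.117² = 4.00 / 0.01369 = 292 g/mol

292 g/mol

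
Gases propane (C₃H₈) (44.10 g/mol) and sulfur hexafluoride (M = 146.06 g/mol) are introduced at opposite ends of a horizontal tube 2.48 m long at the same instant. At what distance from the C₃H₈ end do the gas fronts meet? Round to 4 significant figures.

1.601 m

The fronts meet when d_C₃H₈ + d_SF₆ = L with d_C₃H₈/d_SF₆ = √(M_SF₆/M_C₃H₈) (Graham's law). Here √(M_SF₆/M_C₃H₈) = √(146.06/44.10) = 1.820.
With d_C₃H₈ + d_SF₆ = 2.48 m, d_SF₆ = 2.48/(1 + 1.820) = 0.8795 m.
d_C₃H₈ = 2.48 − 0.8795 = 1.601 m.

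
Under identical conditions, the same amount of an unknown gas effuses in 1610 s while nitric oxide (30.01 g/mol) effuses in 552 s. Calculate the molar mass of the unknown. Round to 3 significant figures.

Using Graham's law: t_X/t_NO = √(M_X/M_NO).
1610/552 = 2.917 = √(M_X/30.01)
M_X = 30.01 × 2.917² = 30.01 × 8.507 = 255 g/mol

255 g/mol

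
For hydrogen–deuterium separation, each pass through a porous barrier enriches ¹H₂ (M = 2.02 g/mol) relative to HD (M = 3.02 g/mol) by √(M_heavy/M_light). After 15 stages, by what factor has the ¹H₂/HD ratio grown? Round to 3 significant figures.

20.4

Overall factor = α^15 with α = √(3.02/2.02), i.e. (3.02/2.02)^(15/2).
= 1.49505^(15/2) = 20.4.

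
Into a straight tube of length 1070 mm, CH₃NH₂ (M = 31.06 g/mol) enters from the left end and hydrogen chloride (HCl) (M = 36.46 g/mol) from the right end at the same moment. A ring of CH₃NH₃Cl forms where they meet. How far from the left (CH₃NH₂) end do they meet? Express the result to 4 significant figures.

556.4 mm

In equal time, each gas travels a distance ∝ its rate ∝ 1/√M, so d_CH₃NH₂/d_HCl = √(M_HCl/M_CH₃NH₂) = √(36.46/31.06) = 1.083.
With d_CH₃NH₂ + d_HCl = 1070 mm, d_HCl = 1070/(1 + 1.083) = 513.6 mm.
d_CH₃NH₂ = 1070 − 513.6 = 556.4 mm.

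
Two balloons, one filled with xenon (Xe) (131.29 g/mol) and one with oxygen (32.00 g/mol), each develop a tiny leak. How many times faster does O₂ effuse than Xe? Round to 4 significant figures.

Graham's law gives rate_O₂/rate_Xe = √(M_Xe/M_O₂) = √(131.29/32.00) = √4.103 = 2.026.

2.026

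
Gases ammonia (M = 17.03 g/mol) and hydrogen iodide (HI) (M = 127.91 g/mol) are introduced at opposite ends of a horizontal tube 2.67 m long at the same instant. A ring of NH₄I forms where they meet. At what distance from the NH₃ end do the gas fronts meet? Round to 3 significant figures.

1.96 m

In equal time, each gas travels a distance ∝ its rate ∝ 1/√M, so d_NH₃/d_HI = √(M_HI/M_NH₃) = √(127.91/17.03) = 2.741.
With d_NH₃ + d_HI = 2.67 m, d_HI = 2.67/(1 + 2.741) = 0.7138 m.
d_NH₃ = 2.67 − 0.7138 = 1.96 m.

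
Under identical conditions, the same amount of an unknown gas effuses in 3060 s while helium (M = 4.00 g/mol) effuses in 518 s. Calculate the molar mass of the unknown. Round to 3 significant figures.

By Graham's law, t_X/t_He = √(M_X/M_He).
3060/518 = 5.907 = √(M_X/4.00)
M_X = 4.00 × 5.907² = 4.00 × 34.90 = 140 g/mol

140 g/mol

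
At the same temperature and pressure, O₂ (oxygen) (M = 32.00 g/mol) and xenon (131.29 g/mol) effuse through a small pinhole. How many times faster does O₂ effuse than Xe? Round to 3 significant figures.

2.03

By Graham's law, rate_O₂/rate_Xe = √(M_Xe/M_O₂) = √(131.29/32.00) = √4.103 = 2.03.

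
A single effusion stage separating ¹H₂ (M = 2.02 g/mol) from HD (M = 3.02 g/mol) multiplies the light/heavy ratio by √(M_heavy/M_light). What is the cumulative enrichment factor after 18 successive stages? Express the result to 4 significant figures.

37.32

After 18 stages the ratio has grown by (√(3.02/2.02))^18 = (3.02/2.02)^(18/2).
= 1.49505^9 = 37.32.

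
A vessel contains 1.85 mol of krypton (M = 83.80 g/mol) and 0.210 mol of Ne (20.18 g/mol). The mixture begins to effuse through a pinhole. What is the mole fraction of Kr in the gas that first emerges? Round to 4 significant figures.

0.8121

The effusion rate of species i is ∝ p_i/√M_i ∝ n_i/√M_i.
x_Kr(eff) = (n_Kr/√M_Kr) / (n_Kr/√M_Kr + n_Ne/√M_Ne)
= (1.85/√83.80) / (1.85/√83.80 + 0.210/√20.18) = 0.2021/(0.2021 + 0.04675) = 0.8121.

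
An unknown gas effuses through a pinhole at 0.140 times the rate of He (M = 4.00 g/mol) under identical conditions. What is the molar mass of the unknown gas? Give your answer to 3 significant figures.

From Graham's law, rate_X/rate_He = √(M_He/M_X).
0.140 = √(4.00/M_X)
M_X = 4.00 / 0.140² = 4.00 / 0.01960 = 204 g/mol

204 g/mol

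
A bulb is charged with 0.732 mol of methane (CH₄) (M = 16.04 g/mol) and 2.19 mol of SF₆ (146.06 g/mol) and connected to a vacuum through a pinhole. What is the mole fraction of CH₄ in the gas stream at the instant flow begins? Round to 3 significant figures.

0.502

Effusion rate of each component ∝ n_i/√M_i (partial pressure × 1/√M).
Mole fraction of CH₄ in the effusate = (n_CH₄/√M_CH₄) / (n_CH₄/√M_CH₄ + n_SF₆/√M_SF₆)
= (0.732/√16.04) / (0.732/√16.04 + 2.19/√146.06) = 0.1828/(0.1828 + 0.1812) = 0.502.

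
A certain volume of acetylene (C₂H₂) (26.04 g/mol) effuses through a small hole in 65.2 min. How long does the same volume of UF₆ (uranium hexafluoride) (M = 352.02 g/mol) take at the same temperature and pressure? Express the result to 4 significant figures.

From Graham's law, t_UF₆/t_C₂H₂ = √(M_UF₆/M_C₂H₂) = √(352.02/26.04) = √13.52 = 3.677.
So the time for UF₆ is 65.2 × 3.677 = 239.7 min.

239.7 min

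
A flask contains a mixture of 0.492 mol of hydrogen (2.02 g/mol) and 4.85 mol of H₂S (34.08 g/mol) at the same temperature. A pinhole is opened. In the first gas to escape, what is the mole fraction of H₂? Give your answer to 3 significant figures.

0.294

The effusion rate of species i is ∝ p_i/√M_i ∝ n_i/√M_i.
So x_H₂ in the escaping gas = (n_H₂/√M_H₂) / Σ(n_i/√M_i)
= (0.492/√2.02) / (0.492/√2.02 + 4.85/√34.08) = 0.3462/(0.3462 + 0.8308) = 0.294.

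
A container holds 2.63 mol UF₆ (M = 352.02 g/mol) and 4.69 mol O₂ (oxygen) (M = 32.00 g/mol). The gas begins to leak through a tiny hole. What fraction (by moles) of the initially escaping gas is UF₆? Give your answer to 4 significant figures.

Each component's effusion rate ∝ (its partial pressure)·(1/√M) ∝ n_i/√M_i.
x_UF₆(eff) = (n_UF₆/√M_UF₆) / (n_UF₆/√M_UF₆ + n_O₂/√M_O₂)
= (2.63/√352.02) / (2.63/√352.02 + 4.69/√32.00) = 0.1402/(0.1402 + 0.8291) = 0.1446.

0.1446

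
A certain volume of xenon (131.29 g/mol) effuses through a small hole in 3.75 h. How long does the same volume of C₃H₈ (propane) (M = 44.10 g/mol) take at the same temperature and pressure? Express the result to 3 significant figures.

2.17 h

By Graham's law, t_C₃H₈/t_Xe = √(M_C₃H₈/M_Xe) = √(44.10/131.29) = √0.3359 = 0.5796.
So the time for C₃H₈ is 3.75 × 0.5796 = 2.17 h.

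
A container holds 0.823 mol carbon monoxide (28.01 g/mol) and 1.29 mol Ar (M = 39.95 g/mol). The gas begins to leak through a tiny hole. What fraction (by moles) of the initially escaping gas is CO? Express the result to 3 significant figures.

Each component's effusion rate ∝ (its partial pressure)·(1/√M) ∝ n_i/√M_i.
Mole fraction of CO in the effusate = (n_CO/√M_CO) / (n_CO/√M_CO + n_Ar/√M_Ar)
= (0.823/√28.01) / (0.823/√28.01 + 1.29/√39.95) = 0.1555/(0.1555 + 0.2041) = 0.432.

0.432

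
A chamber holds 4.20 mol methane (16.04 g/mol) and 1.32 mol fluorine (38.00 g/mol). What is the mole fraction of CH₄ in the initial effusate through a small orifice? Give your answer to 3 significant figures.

Effusion rate of each component ∝ n_i/√M_i (partial pressure × 1/√M).
Mole fraction of CH₄ in the effusate = (n_CH₄/√M_CH₄) / (n_CH₄/√M_CH₄ + n_F₂/√M_F₂)
= (4.20/√16.04) / (4.20/√16.04 + 1.32/√38.00) = 1.049/(1.049 + 0.2141) = 0.830.

0.830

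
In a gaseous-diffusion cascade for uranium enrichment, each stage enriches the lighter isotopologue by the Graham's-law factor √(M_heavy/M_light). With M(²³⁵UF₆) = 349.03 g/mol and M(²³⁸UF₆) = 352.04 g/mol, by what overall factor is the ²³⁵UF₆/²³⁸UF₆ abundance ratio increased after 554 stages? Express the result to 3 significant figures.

Overall factor = α^554 with α = √(352.04/349.03), i.e. (352.04/349.03)^(554/2).
= 1.00862^277 = 10.8.

10.8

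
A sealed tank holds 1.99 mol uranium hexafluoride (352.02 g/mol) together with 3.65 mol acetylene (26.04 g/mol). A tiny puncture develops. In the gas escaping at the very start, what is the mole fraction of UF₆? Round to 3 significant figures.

0.129

Each component's effusion rate ∝ (its partial pressure)·(1/√M) ∝ n_i/√M_i.
So x_UF₆ in the escaping gas = (n_UF₆/√M_UF₆) / Σ(n_i/√M_i)
= (1.99/√352.02) / (1.99/√352.02 + 3.65/√26.04) = 0.1061/(0.1061 + 0.7153) = 0.129.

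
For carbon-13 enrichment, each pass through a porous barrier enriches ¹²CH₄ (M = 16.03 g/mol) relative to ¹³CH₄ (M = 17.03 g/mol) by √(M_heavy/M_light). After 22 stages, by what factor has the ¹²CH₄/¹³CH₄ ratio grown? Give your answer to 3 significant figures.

The single-stage factor is √(M_heavy/M_light), so 22 stages give [√(17.03/16.03)]^22 = (17.03/16.03)^(22/2).
= 1.06238^11 = 1.95.

1.95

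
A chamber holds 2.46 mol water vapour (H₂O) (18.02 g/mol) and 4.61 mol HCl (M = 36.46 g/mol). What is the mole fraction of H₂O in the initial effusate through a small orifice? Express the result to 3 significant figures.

Effusion rate of each component ∝ n_i/√M_i (partial pressure × 1/√M).
Mole fraction of H₂O in the effusate = (n_H₂O/√M_H₂O) / (n_H₂O/√M_H₂O + n_HCl/√M_HCl)
= (2.46/√18.02) / (2.46/√18.02 + 4.61/√36.46) = 0.5795/(0.5795 + 0.7635) = 0.432.

0.432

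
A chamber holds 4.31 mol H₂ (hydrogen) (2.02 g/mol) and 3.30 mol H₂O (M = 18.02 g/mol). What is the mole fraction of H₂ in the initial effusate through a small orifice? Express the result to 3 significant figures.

Rate_i ∝ x_i/√M_i (Graham's law weighted by mole fraction), so the effusate composition follows n_i/√M_i.
So x_H₂ in the escaping gas = (n_H₂/√M_H₂) / Σ(n_i/√M_i)
= (4.31/√2.02) / (4.31/√2.02 + 3.30/√18.02) = 3.033/(3.033 + 0.7774) = 0.796.

0.796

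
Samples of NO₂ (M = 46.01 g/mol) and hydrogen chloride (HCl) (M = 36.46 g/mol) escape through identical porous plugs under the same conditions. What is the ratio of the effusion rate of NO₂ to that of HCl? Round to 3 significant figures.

Using Graham's law: rate_NO₂/rate_HCl = √(M_HCl/M_NO₂) = √(36.46/46.01) = √0.7924 = 0.890.

0.890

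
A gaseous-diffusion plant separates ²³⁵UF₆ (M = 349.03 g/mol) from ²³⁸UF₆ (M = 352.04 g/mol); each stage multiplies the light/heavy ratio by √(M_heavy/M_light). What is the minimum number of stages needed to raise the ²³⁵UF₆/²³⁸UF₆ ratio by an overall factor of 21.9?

Single-stage factor α = √(352.04/349.03), so ln α = ½ ln(1.00862) = 0.004293.
Need α^N ≥ 21.9 ⇒ N ≥ ln(21.9) / ln α = 3.086 / 0.004293 = 718.88.
Rounding up, N = 719 stages.

719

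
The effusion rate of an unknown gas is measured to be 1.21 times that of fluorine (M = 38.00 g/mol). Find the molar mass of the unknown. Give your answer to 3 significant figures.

26.0 g/mol

Graham's law gives rate_X/rate_F₂ = √(M_F₂/M_X).
1.21 = √(38.00/M_X)
M_X = 38.00 / 1.21² = 38.00 / 1.464 = 26.0 g/mol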